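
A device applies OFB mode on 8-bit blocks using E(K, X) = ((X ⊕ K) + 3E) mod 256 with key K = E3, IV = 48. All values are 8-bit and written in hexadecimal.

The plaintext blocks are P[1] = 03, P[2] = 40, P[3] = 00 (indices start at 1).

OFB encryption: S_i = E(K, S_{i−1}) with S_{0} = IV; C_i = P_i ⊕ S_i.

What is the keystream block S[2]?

C[1]: S = E(K, 48) = E9; 03 ⊕ E9 = EA.
C[2]: S = E(K, E9) = 48; 40 ⊕ 48 = 08.
So S[2] = 48.

48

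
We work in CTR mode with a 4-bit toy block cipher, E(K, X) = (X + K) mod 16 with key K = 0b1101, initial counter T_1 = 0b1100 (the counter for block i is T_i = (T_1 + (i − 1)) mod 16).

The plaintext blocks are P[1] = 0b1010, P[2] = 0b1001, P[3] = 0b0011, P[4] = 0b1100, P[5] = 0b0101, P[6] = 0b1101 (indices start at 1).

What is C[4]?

C[4] = 0b0000

CTR encryption: S_i = E(K, T_i) where T_i is the counter for block i; C_i = P_i ⊕ S_i.
C[1]: T = 0b1100, S = E(K, T) = 0b1001; 0b1010 ⊕ 0b1001 = 0b0011.
C[2]: T = 0b1101, S = E(K, T) = 0b1010; 0b1001 ⊕ 0b1010 = 0b0011.
C[3]: T = 0b1110, S = E(K, T) = 0b1011; 0b0011 ⊕ 0b1011 = 0b1000.
C[4]: T = 0b1111, S = E(K, T) = 0b1100; 0b1100 ⊕ 0b1100 = 0b0000.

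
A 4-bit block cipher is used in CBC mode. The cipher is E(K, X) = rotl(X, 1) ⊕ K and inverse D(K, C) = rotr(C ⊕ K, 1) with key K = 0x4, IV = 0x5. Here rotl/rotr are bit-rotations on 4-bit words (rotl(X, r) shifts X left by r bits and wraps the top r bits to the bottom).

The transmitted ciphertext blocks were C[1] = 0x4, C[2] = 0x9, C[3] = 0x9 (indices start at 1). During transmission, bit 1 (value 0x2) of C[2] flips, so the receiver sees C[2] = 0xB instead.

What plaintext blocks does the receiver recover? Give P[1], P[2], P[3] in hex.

P[1] = 0x5, P[2] = 0xB, P[3] = 0x5

CBC decryption: P_i = D(K, C_i) ⊕ C_{i−1}, with C_{0} = IV.
Only C[2] changed, to 0xB. In CBC, a change in C_i garbles P_i and flips the same bit in P_{i+1}. Decrypting the received ciphertext:
P[1]: D(K, 0x4) = 0x0; 0x0 ⊕ 0x5 = 0x5.
P[2]: D(K, 0xB) = 0xF; 0xF ⊕ 0x4 = 0xB.
P[3]: D(K, 0x9) = 0xE; 0xE ⊕ 0xB = 0x5.
Blocks that differ from the original plaintext: P[2], P[3].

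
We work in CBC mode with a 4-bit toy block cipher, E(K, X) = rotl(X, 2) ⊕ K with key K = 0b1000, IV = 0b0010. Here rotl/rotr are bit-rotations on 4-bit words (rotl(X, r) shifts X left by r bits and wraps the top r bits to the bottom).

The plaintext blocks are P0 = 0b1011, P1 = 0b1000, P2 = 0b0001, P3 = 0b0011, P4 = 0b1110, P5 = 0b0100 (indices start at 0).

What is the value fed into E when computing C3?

CBC encryption: C_i = E(K, P_i ⊕ C_{i−1}), with C_{−1} = IV.
C0: P0 ⊕ 0b0010 = 0b1001; E(K, 0b1001) = 0b1110.
C1: P1 ⊕ 0b1110 = 0b0110; E(K, 0b0110) = 0b0001.
C2: P2 ⊕ 0b0001 = 0b0000; E(K, 0b0000) = 0b1000.
C3: P3 ⊕ 0b1000 = 0b1011; E(K, 0b1011) = 0b0110.
So the input to E for block 3 is 0b1011.

0b1011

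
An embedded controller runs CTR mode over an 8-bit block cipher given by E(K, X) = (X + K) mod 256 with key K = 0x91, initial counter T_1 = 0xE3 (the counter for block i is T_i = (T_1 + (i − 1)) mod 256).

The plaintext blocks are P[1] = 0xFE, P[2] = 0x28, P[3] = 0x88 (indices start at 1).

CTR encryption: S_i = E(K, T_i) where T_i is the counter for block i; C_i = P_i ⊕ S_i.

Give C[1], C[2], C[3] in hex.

C[1] = 0x8A, C[2] = 0x5D, C[3] = 0xFE

C[1]: T = 0xE3, S = E(K, T) = 0x74; 0xFE ⊕ 0x74 = 0x8A.
C[2]: T = 0xE4, S = E(K, T) = 0x75; 0x28 ⊕ 0x75 = 0x5D.
C[3]: T = 0xE5, S = E(K, T) = 0x76; 0x88 ⊕ 0x76 = 0xFE.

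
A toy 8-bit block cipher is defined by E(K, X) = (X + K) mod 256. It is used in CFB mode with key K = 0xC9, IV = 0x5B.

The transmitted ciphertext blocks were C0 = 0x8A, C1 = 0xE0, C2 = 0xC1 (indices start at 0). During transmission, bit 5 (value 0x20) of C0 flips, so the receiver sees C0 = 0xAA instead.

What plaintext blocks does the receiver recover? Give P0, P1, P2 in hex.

CFB decryption: P_i = C_i ⊕ E(K, C_{i−1}), with C_{−1} = IV.
Only C0 changed, to 0xAA. In CFB, a change in C_i flips the same bit in P_i and garbles P_{i+1}. Decrypting the received ciphertext:
P0: E(K, 0x5B) = 0x24; 0xAA ⊕ 0x24 = 0x8E.
P1: E(K, 0xAA) = 0x73; 0xE0 ⊕ 0x73 = 0x93.
P2: E(K, 0xE0) = 0xA9; 0xC1 ⊕ 0xA9 = 0x68.
Blocks that differ from the original plaintext: P0, P1.

P0 = 0x8E, P1 = 0x93, P2 = 0x68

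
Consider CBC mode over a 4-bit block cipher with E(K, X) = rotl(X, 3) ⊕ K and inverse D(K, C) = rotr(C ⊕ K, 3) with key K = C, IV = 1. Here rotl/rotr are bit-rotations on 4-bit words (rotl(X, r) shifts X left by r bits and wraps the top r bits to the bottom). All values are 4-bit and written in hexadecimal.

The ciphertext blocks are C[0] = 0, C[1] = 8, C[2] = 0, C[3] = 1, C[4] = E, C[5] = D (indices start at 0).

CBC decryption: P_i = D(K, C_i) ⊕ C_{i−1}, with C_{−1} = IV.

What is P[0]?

P[0]: D(K, 0) = 9; 9 ⊕ 1 = 8.

P[0] = 8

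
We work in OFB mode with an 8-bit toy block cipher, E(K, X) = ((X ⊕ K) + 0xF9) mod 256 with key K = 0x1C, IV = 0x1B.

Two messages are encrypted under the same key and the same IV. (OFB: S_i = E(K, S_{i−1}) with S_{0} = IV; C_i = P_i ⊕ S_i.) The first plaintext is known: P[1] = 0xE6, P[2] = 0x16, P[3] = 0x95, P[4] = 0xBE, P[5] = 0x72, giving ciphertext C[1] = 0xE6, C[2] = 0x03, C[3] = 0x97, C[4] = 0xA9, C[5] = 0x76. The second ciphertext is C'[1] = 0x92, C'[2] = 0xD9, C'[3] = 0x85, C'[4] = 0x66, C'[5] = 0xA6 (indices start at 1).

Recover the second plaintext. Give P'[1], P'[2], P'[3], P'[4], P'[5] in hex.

P'[1] = 0x92, P'[2] = 0xCC, P'[3] = 0x87, P'[4] = 0x71, P'[5] = 0xA2

In OFB with a reused IV, both messages share the same keystream S_i, so C_i ⊕ C'_i = P_i ⊕ P'_i and thus P'_i = P_i ⊕ C_i ⊕ C'_i.
P'[1]: 0xE6 ⊕ 0xE6 ⊕ 0x92 = 0x92.
P'[2]: 0x16 ⊕ 0x03 ⊕ 0xD9 = 0xCC.
P'[3]: 0x95 ⊕ 0x97 ⊕ 0x85 = 0x87.
P'[4]: 0xBE ⊕ 0xA9 ⊕ 0x66 = 0x71.
P'[5]: 0x72 ⊕ 0x76 ⊕ 0xA6 = 0xA2.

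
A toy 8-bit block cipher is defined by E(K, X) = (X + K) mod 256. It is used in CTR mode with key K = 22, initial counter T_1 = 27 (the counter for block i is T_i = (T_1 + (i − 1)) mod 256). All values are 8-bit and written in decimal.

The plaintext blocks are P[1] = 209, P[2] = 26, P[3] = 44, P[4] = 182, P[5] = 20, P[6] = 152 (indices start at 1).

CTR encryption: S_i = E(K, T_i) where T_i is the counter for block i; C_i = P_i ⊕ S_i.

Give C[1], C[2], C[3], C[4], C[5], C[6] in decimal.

C[1]: T = 27, S = E(K, T) = 49; 209 ⊕ 49 = 224.
C[2]: T = 28, S = E(K, T) = 50; 26 ⊕ 50 = 40.
C[3]: T = 29, S = E(K, T) = 51; 44 ⊕ 51 = 31.
C[4]: T = 30, S = E(K, T) = 52; 182 ⊕ 52 = 130.
C[5]: T = 31, S = E(K, T) = 53; 20 ⊕ 53 = 33.
C[6]: T = 32, S = E(K, T) = 54; 152 ⊕ 54 = 174.

C[1] = 224, C[2] = 40, C[3] = 31, C[4] = 130, C[5] = 33, C[6] = 174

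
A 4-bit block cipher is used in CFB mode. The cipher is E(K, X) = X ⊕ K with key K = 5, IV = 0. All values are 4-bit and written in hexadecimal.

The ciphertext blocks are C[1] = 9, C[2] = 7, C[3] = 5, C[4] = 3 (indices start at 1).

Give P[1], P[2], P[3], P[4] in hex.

CFB decryption: P_i = C_i ⊕ E(K, C_{i−1}), with C_{0} = IV.
P[1]: E(K, 0) = 5; 9 ⊕ 5 = C.
P[2]: E(K, 9) = C; 7 ⊕ C = B.
P[3]: E(K, 7) = 2; 5 ⊕ 2 = 7.
P[4]: E(K, 5) = 0; 3 ⊕ 0 = 3.

P[1] = C, P[2] = B, P[3] = 7, P[4] = 3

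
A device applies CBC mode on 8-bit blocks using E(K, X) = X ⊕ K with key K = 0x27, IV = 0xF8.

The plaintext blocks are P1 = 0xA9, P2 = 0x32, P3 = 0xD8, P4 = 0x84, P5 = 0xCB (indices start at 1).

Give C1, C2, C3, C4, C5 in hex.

CBC encryption: C_i = E(K, P_i ⊕ C_{i−1}), with C_{0} = IV.
C1: P1 ⊕ 0xF8 = 0x51; E(K, 0x51) = 0x76.
C2: P2 ⊕ 0x76 = 0x44; E(K, 0x44) = 0x63.
C3: P3 ⊕ 0x63 = 0xBB; E(K, 0xBB) = 0x9C.
C4: P4 ⊕ 0x9C = 0x18; E(K, 0x18) = 0x3F.
C5: P5 ⊕ 0x3F = 0xF4; E(K, 0xF4) = 0xD3.

C1 = 0x76, C2 = 0x63, C3 = 0x9C, C4 = 0x3F, C5 = 0xD3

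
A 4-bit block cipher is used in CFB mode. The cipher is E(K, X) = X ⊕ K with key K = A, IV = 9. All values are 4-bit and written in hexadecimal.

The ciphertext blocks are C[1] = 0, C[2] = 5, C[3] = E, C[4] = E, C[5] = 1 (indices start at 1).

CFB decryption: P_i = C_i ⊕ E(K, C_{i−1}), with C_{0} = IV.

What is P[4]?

P[4] = A

P[4]: E(K, E) = 4; E ⊕ 4 = A.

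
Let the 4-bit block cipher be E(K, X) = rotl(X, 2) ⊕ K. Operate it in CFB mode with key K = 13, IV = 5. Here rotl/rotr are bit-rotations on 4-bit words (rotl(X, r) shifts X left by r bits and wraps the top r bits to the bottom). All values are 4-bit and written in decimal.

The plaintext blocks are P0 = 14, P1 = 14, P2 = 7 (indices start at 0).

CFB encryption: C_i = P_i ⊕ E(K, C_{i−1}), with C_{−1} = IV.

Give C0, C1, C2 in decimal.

C0: E(K, 5) = 8; 14 ⊕ 8 = 6.
C1: E(K, 6) = 4; 14 ⊕ 4 = 10.
C2: E(K, 10) = 7; 7 ⊕ 7 = 0.

C0 = 6, C1 = 10, C2 = 0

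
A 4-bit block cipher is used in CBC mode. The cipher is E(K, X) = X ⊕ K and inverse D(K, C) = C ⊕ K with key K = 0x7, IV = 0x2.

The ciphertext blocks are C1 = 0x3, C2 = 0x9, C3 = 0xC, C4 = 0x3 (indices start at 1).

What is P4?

CBC decryption: P_i = D(K, C_i) ⊕ C_{i−1}, with C_{0} = IV.
P4: D(K, 0x3) = 0x4; 0x4 ⊕ 0xC = 0x8.

P4 = 0x8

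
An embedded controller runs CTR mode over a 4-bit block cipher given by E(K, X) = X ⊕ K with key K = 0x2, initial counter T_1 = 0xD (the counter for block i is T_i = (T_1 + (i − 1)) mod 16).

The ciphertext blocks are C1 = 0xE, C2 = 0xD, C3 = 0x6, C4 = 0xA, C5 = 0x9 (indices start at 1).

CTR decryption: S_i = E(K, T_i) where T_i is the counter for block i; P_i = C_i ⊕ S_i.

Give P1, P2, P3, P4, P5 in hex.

P1: T = 0xD, S = E(K, T) = 0xF; 0xE ⊕ 0xF = 0x1.
P2: T = 0xE, S = E(K, T) = 0xC; 0xD ⊕ 0xC = 0x1.
P3: T = 0xF, S = E(K, T) = 0xD; 0x6 ⊕ 0xD = 0xB.
P4: T = 0x0, S = E(K, T) = 0x2; 0xA ⊕ 0x2 = 0x8.
P5: T = 0x1, S = E(K, T) = 0x3; 0x9 ⊕ 0x3 = 0xA.

P1 = 0x1, P2 = 0x1, P3 = 0xB, P4 = 0x8, P5 = 0xA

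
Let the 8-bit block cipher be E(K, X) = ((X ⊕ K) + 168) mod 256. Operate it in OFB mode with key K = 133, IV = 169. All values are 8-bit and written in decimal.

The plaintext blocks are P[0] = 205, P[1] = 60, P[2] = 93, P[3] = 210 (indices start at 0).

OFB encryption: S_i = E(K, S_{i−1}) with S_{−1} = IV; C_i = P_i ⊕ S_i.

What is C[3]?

C[0]: S = E(K, 169) = 212; 205 ⊕ 212 = 25.
C[1]: S = E(K, 212) = 249; 60 ⊕ 249 = 197.
C[2]: S = E(K, 249) = 36; 93 ⊕ 36 = 121.
C[3]: S = E(K, 36) = 73; 210 ⊕ 73 = 155.

C[3] = 155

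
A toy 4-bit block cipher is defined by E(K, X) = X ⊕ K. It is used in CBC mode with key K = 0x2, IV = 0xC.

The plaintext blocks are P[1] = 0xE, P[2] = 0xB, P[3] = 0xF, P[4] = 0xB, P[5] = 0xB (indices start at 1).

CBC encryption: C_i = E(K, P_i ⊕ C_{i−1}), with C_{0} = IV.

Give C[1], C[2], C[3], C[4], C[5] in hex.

C[1]: P[1] ⊕ 0xC = 0x2; E(K, 0x2) = 0x0.
C[2]: P[2] ⊕ 0x0 = 0xB; E(K, 0xB) = 0x9.
C[3]: P[3] ⊕ 0x9 = 0x6; E(K, 0x6) = 0x4.
C[4]: P[4] ⊕ 0x4 = 0xF; E(K, 0xF) = 0xD.
C[5]: P[5] ⊕ 0xD = 0x6; E(K, 0x6) = 0x4.

C[1] = 0x0, C[2] = 0x9, C[3] = 0x4, C[4] = 0xD, C[5] = 0x4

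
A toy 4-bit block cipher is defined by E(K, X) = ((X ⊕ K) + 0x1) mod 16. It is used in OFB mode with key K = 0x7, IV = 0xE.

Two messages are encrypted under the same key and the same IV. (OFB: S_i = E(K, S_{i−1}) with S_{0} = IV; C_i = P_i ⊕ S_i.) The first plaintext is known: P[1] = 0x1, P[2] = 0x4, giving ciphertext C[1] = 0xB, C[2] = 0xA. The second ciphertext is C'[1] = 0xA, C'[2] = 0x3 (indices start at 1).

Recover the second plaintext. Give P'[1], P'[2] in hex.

P'[1] = 0x0, P'[2] = 0xD

In OFB with a reused IV, both messages share the same keystream S_i, so C_i ⊕ C'_i = P_i ⊕ P'_i and thus P'_i = P_i ⊕ C_i ⊕ C'_i.
P'[1]: 0x1 ⊕ 0xB ⊕ 0xA = 0x0.
P'[2]: 0x4 ⊕ 0xA ⊕ 0x3 = 0xD.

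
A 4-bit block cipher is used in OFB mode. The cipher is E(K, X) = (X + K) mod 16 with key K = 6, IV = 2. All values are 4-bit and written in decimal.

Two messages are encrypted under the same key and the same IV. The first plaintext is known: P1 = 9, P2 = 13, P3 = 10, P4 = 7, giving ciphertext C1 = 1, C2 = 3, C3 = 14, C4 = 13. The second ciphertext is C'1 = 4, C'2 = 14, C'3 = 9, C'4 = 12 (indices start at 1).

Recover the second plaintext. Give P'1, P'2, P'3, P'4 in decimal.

In OFB with a reused IV, both messages share the same keystream S_i, so C_i ⊕ C'_i = P_i ⊕ P'_i and thus P'_i = P_i ⊕ C_i ⊕ C'_i.
P'1: 9 ⊕ 1 ⊕ 4 = 12.
P'2: 13 ⊕ 3 ⊕ 14 = 0.
P'3: 10 ⊕ 14 ⊕ 9 = 13.
P'4: 7 ⊕ 13 ⊕ 12 = 6.

P'1 = 12, P'2 = 0, P'3 = 13, P'4 = 6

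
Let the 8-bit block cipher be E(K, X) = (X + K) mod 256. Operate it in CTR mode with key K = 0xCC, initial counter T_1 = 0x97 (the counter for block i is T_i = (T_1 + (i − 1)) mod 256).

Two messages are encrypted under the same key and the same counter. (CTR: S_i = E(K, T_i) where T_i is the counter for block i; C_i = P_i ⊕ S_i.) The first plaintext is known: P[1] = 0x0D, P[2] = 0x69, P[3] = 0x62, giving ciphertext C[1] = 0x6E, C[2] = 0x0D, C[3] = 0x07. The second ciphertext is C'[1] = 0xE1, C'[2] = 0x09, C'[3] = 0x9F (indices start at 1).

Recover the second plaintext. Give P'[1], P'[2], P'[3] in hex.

P'[1] = 0x82, P'[2] = 0x6D, P'[3] = 0xFA

In CTR with a reused counter, both messages share the same keystream S_i, so C_i ⊕ C'_i = P_i ⊕ P'_i and thus P'_i = P_i ⊕ C_i ⊕ C'_i.
P'[1]: 0x0D ⊕ 0x6E ⊕ 0xE1 = 0x82.
P'[2]: 0x69 ⊕ 0x0D ⊕ 0x09 = 0x6D.
P'[3]: 0x62 ⊕ 0x07 ⊕ 0x9F = 0xFA.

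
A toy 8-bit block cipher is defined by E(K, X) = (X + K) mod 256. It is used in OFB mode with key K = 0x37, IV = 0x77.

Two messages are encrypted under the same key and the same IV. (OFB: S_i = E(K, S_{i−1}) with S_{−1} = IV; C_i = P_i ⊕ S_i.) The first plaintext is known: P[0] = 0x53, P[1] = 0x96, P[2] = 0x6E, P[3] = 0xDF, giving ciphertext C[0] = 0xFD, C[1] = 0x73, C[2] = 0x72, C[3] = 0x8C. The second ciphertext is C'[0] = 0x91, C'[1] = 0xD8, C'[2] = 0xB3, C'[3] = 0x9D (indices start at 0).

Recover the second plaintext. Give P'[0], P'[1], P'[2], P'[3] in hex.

P'[0] = 0x3F, P'[1] = 0x3D, P'[2] = 0xAF, P'[3] = 0xCE

In OFB with a reused IV, both messages share the same keystream S_i, so C_i ⊕ C'_i = P_i ⊕ P'_i and thus P'_i = P_i ⊕ C_i ⊕ C'_i.
P'[0]: 0x53 ⊕ 0xFD ⊕ 0x91 = 0x3F.
P'[1]: 0x96 ⊕ 0x73 ⊕ 0xD8 = 0x3D.
P'[2]: 0x6E ⊕ 0x72 ⊕ 0xB3 = 0xAF.
P'[3]: 0xDF ⊕ 0x8C ⊕ 0x9D = 0xCE.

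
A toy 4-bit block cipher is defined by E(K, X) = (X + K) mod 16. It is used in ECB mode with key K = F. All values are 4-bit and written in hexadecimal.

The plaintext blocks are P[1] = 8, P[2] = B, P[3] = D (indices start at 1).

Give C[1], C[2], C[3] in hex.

C[1] = 7, C[2] = A, C[3] = C

ECB encryption: C_i = E(K, P_i).
C[1]: E(K, 8) = 7.
C[2]: E(K, B) = A.
C[3]: E(K, D) = C.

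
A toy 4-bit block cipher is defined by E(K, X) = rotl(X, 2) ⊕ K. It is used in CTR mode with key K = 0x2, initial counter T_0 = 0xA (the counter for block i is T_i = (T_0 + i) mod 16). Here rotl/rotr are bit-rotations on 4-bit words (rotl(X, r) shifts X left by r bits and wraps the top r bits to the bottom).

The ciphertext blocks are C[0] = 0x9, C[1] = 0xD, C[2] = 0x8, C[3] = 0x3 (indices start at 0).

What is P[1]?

CTR decryption: S_i = E(K, T_i) where T_i is the counter for block i; P_i = C_i ⊕ S_i.
P[1]: T = 0xB, S = E(K, T) = 0xC; 0xD ⊕ 0xC = 0x1.

P[1] = 0x1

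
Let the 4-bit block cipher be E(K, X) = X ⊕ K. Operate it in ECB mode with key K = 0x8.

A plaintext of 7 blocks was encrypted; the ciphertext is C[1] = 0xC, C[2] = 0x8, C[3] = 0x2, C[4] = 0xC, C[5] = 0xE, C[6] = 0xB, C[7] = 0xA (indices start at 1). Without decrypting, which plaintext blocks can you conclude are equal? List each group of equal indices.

P[1] = P[4]

ECB encrypts each block independently with the same key, so equal ciphertext blocks imply equal plaintext blocks.
C[1] = C[4] = 0xC, so P[1] = P[4].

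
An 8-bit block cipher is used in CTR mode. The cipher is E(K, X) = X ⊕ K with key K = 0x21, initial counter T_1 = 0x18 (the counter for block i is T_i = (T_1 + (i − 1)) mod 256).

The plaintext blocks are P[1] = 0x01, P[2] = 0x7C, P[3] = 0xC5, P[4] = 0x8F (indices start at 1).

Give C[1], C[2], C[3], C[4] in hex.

CTR encryption: S_i = E(K, T_i) where T_i is the counter for block i; C_i = P_i ⊕ S_i.
C[1]: T = 0x18, S = E(K, T) = 0x39; 0x01 ⊕ 0x39 = 0x38.
C[2]: T = 0x19, S = E(K, T) = 0x38; 0x7C ⊕ 0x38 = 0x44.
C[3]: T = 0x1A, S = E(K, T) = 0x3B; 0xC5 ⊕ 0x3B = 0xFE.
C[4]: T = 0x1B, S = E(K, T) = 0x3A; 0x8F ⊕ 0x3A = 0xB5.

C[1] = 0x38, C[2] = 0x44, C[3] = 0xFE, C[4] = 0xB5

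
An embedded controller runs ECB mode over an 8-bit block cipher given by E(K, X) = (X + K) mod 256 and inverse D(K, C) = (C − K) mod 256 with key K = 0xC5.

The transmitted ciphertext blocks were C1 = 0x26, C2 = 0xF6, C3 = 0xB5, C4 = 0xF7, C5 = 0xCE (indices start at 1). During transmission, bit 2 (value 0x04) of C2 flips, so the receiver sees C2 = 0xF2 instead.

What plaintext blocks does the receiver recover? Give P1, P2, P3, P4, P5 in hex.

P1 = 0x61, P2 = 0x2D, P3 = 0xF0, P4 = 0x32, P5 = 0x09

ECB decryption: P_i = D(K, C_i).
Only C2 changed, to 0xF2. In ECB, a change in C_i affects only P_i. Decrypting the received ciphertext:
P1: D(K, 0x26) = 0x61.
P2: D(K, 0xF2) = 0x2D.
P3: D(K, 0xB5) = 0xF0.
P4: D(K, 0xF7) = 0x32.
P5: D(K, 0xCE) = 0x09.
Blocks that differ from the original plaintext: P2.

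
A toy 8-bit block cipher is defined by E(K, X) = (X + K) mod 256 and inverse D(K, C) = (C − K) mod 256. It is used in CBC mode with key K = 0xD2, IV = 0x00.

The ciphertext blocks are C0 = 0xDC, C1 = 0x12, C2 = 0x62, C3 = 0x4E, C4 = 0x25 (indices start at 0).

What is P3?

P3 = 0x1E

CBC decryption: P_i = D(K, C_i) ⊕ C_{i−1}, with C_{−1} = IV.
P3: D(K, 0x4E) = 0x7C; 0x7C ⊕ 0x62 = 0x1E.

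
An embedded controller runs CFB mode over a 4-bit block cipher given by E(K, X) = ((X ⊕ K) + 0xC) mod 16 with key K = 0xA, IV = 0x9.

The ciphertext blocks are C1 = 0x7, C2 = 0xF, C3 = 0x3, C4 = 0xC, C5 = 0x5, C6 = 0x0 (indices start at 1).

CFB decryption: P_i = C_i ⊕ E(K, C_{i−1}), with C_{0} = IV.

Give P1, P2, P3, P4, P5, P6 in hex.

P1 = 0x8, P2 = 0x6, P3 = 0x2, P4 = 0x9, P5 = 0x7, P6 = 0xB

P1: E(K, 0x9) = 0xF; 0x7 ⊕ 0xF = 0x8.
P2: E(K, 0x7) = 0x9; 0xF ⊕ 0x9 = 0x6.
P3: E(K, 0xF) = 0x1; 0x3 ⊕ 0x1 = 0x2.
P4: E(K, 0x3) = 0x5; 0xC ⊕ 0x5 = 0x9.
P5: E(K, 0xC) = 0x2; 0x5 ⊕ 0x2 = 0x7.
P6: E(K, 0x5) = 0xB; 0x0 ⊕ 0xB = 0xB.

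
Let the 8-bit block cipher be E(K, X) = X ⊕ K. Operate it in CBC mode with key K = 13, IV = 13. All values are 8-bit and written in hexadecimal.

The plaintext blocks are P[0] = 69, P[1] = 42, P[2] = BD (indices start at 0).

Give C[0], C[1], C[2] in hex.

CBC encryption: C_i = E(K, P_i ⊕ C_{i−1}), with C_{−1} = IV.
C[0]: P[0] ⊕ 13 = 7A; E(K, 7A) = 69.
C[1]: P[1] ⊕ 69 = 2B; E(K, 2B) = 38.
C[2]: P[2] ⊕ 38 = 85; E(K, 85) = 96.

C[0] = 69, C[1] = 38, C[2] = 96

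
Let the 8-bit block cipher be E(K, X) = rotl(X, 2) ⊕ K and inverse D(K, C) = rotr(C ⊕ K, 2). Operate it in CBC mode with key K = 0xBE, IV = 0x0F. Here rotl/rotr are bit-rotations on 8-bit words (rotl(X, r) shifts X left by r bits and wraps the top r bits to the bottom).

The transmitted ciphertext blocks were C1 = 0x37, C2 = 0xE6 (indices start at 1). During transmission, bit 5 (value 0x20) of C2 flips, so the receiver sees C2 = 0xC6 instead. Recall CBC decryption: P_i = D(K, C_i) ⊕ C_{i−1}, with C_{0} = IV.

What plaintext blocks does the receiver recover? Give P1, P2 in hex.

P1 = 0x6D, P2 = 0x29

Only C2 changed, to 0xC6. In CBC, a change in C_i garbles P_i and flips the same bit in P_{i+1}. Decrypting the received ciphertext:
P1: D(K, 0x37) = 0x62; 0x62 ⊕ 0x0F = 0x6D.
P2: D(K, 0xC6) = 0x1E; 0x1E ⊕ 0x37 = 0x29.
Blocks that differ from the original plaintext: P2.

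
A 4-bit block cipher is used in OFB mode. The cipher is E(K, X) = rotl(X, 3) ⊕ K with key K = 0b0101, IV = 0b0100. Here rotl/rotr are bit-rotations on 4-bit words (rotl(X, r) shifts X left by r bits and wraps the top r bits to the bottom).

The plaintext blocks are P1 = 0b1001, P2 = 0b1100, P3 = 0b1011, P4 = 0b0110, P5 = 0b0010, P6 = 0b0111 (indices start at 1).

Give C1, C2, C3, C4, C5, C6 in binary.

C1 = 0b1110, C2 = 0b0010, C3 = 0b1001, C4 = 0b0010, C5 = 0b0101, C6 = 0b1001

OFB encryption: S_i = E(K, S_{i−1}) with S_{0} = IV; C_i = P_i ⊕ S_i.
C1: S = E(K, 0b0100) = 0b0111; 0b1001 ⊕ 0b0111 = 0b1110.
C2: S = E(K, 0b0111) = 0b1110; 0b1100 ⊕ 0b1110 = 0b0010.
C3: S = E(K, 0b1110) = 0b0010; 0b1011 ⊕ 0b0010 = 0b1001.
C4: S = E(K, 0b0010) = 0b0100; 0b0110 ⊕ 0b0100 = 0b0010.
C5: S = E(K, 0b0100) = 0b0111; 0b0010 ⊕ 0b0111 = 0b0101.
C6: S = E(K, 0b0111) = 0b1110; 0b0111 ⊕ 0b1110 = 0b1001.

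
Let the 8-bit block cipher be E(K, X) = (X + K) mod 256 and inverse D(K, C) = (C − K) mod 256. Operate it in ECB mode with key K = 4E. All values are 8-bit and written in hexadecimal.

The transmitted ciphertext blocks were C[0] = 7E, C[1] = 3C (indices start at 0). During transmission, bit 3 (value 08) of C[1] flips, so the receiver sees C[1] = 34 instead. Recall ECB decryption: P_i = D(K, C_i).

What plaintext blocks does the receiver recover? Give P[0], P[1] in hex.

P[0] = 30, P[1] = E6

Only C[1] changed, to 34. In ECB, a change in C_i affects only P_i. Decrypting the received ciphertext:
P[0]: D(K, 7E) = 30.
P[1]: D(K, 34) = E6.
Blocks that differ from the original plaintext: P[1].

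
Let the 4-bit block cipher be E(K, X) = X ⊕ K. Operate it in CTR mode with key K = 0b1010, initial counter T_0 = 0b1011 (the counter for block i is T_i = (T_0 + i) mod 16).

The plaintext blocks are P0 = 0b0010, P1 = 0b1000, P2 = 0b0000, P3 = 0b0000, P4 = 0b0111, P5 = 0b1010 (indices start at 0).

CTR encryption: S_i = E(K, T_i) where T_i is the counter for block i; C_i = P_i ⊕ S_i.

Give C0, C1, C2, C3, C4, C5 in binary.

C0: T = 0b1011, S = E(K, T) = 0b0001; 0b0010 ⊕ 0b0001 = 0b0011.
C1: T = 0b1100, S = E(K, T) = 0b0110; 0b1000 ⊕ 0b0110 = 0b1110.
C2: T = 0b1101, S = E(K, T) = 0b0111; 0b0000 ⊕ 0b0111 = 0b0111.
C3: T = 0b1110, S = E(K, T) = 0b0100; 0b0000 ⊕ 0b0100 = 0b0100.
C4: T = 0b1111, S = E(K, T) = 0b0101; 0b0111 ⊕ 0b0101 = 0b0010.
C5: T = 0b0000, S = E(K, T) = 0b1010; 0b1010 ⊕ 0b1010 = 0b0000.

C0 = 0b0011, C1 = 0b1110, C2 = 0b0111, C3 = 0b0100, C4 = 0b0010, C5 = 0b0000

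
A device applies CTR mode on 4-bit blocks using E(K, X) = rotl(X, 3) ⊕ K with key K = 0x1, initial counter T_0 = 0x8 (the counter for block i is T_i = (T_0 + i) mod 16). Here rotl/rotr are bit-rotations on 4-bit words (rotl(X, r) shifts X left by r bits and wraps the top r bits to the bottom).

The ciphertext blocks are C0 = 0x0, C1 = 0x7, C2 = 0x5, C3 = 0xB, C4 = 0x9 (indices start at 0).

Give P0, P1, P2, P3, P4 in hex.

P0 = 0x5, P1 = 0xA, P2 = 0x1, P3 = 0x7, P4 = 0xE

CTR decryption: S_i = E(K, T_i) where T_i is the counter for block i; P_i = C_i ⊕ S_i.
P0: T = 0x8, S = E(K, T) = 0x5; 0x0 ⊕ 0x5 = 0x5.
P1: T = 0x9, S = E(K, T) = 0xD; 0x7 ⊕ 0xD = 0xA.
P2: T = 0xA, S = E(K, T) = 0x4; 0x5 ⊕ 0x4 = 0x1.
P3: T = 0xB, S = E(K, T) = 0xC; 0xB ⊕ 0xC = 0x7.
P4: T = 0xC, S = E(K, T) = 0x7; 0x9 ⊕ 0x7 = 0xE.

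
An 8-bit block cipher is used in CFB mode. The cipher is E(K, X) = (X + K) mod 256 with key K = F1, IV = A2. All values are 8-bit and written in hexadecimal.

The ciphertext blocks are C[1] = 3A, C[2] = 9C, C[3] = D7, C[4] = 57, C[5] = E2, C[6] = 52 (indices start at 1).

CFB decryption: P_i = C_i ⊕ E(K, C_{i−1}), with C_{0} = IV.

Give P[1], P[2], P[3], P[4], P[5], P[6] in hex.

P[1] = A9, P[2] = B7, P[3] = 5A, P[4] = 9F, P[5] = AA, P[6] = 81

P[1]: E(K, A2) = 93; 3A ⊕ 93 = A9.
P[2]: E(K, 3A) = 2B; 9C ⊕ 2B = B7.
P[3]: E(K, 9C) = 8D; D7 ⊕ 8D = 5A.
P[4]: E(K, D7) = C8; 57 ⊕ C8 = 9F.
P[5]: E(K, 57) = 48; E2 ⊕ 48 = AA.
P[6]: E(K, E2) = D3; 52 ⊕ D3 = 81.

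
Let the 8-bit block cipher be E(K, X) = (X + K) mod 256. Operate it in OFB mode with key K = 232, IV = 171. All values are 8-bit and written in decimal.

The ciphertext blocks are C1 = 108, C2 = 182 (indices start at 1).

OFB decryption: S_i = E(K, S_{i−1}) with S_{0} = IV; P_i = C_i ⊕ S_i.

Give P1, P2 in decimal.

P1 = 255, P2 = 205

P1: S = E(K, 171) = 147; 108 ⊕ 147 = 255.
P2: S = E(K, 147) = 123; 182 ⊕ 123 = 205.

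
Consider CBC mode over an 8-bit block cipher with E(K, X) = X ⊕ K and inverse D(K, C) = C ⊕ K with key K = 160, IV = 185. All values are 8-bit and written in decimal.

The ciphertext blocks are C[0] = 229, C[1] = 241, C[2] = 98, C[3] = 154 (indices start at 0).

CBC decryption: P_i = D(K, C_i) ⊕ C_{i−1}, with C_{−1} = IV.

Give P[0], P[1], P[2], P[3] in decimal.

P[0]: D(K, 229) = 69; 69 ⊕ 185 = 252.
P[1]: D(K, 241) = 81; 81 ⊕ 229 = 180.
P[2]: D(K, 98) = 194; 194 ⊕ 241 = 51.
P[3]: D(K, 154) = 58; 58 ⊕ 98 = 88.

P[0] = 252, P[1] = 180, P[2] = 51, P[3] = 88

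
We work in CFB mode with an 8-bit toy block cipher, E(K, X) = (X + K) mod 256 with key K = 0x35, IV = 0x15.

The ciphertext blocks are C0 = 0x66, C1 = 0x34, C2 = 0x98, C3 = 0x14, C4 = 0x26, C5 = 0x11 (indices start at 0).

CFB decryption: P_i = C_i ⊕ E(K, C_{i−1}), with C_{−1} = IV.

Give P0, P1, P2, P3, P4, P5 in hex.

P0 = 0x2C, P1 = 0xAF, P2 = 0xF1, P3 = 0xD9, P4 = 0x6F, P5 = 0x4A

P0: E(K, 0x15) = 0x4A; 0x66 ⊕ 0x4A = 0x2C.
P1: E(K, 0x66) = 0x9B; 0x34 ⊕ 0x9B = 0xAF.
P2: E(K, 0x34) = 0x69; 0x98 ⊕ 0x69 = 0xF1.
P3: E(K, 0x98) = 0xCD; 0x14 ⊕ 0xCD = 0xD9.
P4: E(K, 0x14) = 0x49; 0x26 ⊕ 0x49 = 0x6F.
P5: E(K, 0x26) = 0x5B; 0x11 ⊕ 0x5B = 0x4A.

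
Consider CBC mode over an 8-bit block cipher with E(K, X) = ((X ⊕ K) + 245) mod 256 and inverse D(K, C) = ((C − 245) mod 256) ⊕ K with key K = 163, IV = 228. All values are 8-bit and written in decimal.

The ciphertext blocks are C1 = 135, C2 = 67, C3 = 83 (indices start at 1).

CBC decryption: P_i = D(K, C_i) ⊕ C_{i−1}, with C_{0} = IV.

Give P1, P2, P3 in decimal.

P1 = 213, P2 = 106, P3 = 190

P1: D(K, 135) = 49; 49 ⊕ 228 = 213.
P2: D(K, 67) = 237; 237 ⊕ 135 = 106.
P3: D(K, 83) = 253; 253 ⊕ 67 = 190.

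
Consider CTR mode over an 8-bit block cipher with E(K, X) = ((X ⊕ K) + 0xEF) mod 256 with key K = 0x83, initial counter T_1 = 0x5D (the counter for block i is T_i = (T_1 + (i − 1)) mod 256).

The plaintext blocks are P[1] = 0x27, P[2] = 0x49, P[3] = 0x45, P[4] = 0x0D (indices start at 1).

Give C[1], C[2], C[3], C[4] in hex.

CTR encryption: S_i = E(K, T_i) where T_i is the counter for block i; C_i = P_i ⊕ S_i.
C[1]: T = 0x5D, S = E(K, T) = 0xCD; 0x27 ⊕ 0xCD = 0xEA.
C[2]: T = 0x5E, S = E(K, T) = 0xCC; 0x49 ⊕ 0xCC = 0x85.
C[3]: T = 0x5F, S = E(K, T) = 0xCB; 0x45 ⊕ 0xCB = 0x8E.
C[4]: T = 0x60, S = E(K, T) = 0xD2; 0x0D ⊕ 0xD2 = 0xDF.

C[1] = 0xEA, C[2] = 0x85, C[3] = 0x8E, C[4] = 0xDF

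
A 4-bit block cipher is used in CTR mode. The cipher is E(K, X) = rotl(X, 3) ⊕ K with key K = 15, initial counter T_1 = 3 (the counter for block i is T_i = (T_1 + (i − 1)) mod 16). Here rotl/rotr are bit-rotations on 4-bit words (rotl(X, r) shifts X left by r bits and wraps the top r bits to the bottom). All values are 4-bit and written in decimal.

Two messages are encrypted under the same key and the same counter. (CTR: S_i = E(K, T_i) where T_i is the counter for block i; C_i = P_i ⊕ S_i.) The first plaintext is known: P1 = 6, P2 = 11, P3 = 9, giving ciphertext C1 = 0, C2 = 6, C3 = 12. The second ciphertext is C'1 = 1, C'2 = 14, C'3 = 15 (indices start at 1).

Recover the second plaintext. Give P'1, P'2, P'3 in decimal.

In CTR with a reused counter, both messages share the same keystream S_i, so C_i ⊕ C'_i = P_i ⊕ P'_i and thus P'_i = P_i ⊕ C_i ⊕ C'_i.
P'1: 6 ⊕ 0 ⊕ 1 = 7.
P'2: 11 ⊕ 6 ⊕ 14 = 3.
P'3: 9 ⊕ 12 ⊕ 15 = 10.

P'1 = 7, P'2 = 3, P'3 = 10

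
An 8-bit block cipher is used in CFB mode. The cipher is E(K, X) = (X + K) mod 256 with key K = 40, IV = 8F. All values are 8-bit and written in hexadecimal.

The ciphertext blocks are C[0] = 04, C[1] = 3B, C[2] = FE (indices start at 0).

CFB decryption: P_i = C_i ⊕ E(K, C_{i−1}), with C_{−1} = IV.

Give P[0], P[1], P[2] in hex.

P[0]: E(K, 8F) = CF; 04 ⊕ CF = CB.
P[1]: E(K, 04) = 44; 3B ⊕ 44 = 7F.
P[2]: E(K, 3B) = 7B; FE ⊕ 7B = 85.

P[0] = CB, P[1] = 7F, P[2] = 85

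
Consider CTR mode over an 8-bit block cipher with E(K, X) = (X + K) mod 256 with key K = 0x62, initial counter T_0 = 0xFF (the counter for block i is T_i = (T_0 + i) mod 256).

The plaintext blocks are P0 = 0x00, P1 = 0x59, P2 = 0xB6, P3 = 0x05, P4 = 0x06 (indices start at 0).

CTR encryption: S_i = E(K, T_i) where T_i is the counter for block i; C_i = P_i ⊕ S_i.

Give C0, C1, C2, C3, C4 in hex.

C0 = 0x61, C1 = 0x3B, C2 = 0xD5, C3 = 0x61, C4 = 0x63

C0: T = 0xFF, S = E(K, T) = 0x61; 0x00 ⊕ 0x61 = 0x61.
C1: T = 0x00, S = E(K, T) = 0x62; 0x59 ⊕ 0x62 = 0x3B.
C2: T = 0x01, S = E(K, T) = 0x63; 0xB6 ⊕ 0x63 = 0xD5.
C3: T = 0x02, S = E(K, T) = 0x64; 0x05 ⊕ 0x64 = 0x61.
C4: T = 0x03, S = E(K, T) = 0x65; 0x06 ⊕ 0x65 = 0x63.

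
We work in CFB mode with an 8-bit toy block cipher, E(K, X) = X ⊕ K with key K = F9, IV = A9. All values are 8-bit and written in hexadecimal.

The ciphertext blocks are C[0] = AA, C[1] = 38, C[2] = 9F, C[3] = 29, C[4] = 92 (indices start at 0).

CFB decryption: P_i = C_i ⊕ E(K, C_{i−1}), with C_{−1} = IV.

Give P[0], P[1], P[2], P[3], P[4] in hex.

P[0]: E(K, A9) = 50; AA ⊕ 50 = FA.
P[1]: E(K, AA) = 53; 38 ⊕ 53 = 6B.
P[2]: E(K, 38) = C1; 9F ⊕ C1 = 5E.
P[3]: E(K, 9F) = 66; 29 ⊕ 66 = 4F.
P[4]: E(K, 29) = D0; 92 ⊕ D0 = 42.

P[0] = FA, P[1] = 6B, P[2] = 5E, P[3] = 4F, P[4] = 42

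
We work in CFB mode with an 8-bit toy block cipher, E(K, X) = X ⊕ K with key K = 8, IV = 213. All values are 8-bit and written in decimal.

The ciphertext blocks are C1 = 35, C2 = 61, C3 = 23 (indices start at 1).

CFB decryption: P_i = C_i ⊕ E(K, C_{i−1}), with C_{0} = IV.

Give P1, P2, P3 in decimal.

P1: E(K, 213) = 221; 35 ⊕ 221 = 254.
P2: E(K, 35) = 43; 61 ⊕ 43 = 22.
P3: E(K, 61) = 53; 23 ⊕ 53 = 34.

P1 = 254, P2 = 22, P3 = 34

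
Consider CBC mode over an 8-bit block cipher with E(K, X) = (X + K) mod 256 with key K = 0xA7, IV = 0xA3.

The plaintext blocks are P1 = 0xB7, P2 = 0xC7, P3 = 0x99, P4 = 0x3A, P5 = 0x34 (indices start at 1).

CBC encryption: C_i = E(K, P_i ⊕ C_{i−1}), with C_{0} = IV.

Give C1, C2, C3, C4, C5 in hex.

C1: P1 ⊕ 0xA3 = 0x14; E(K, 0x14) = 0xBB.
C2: P2 ⊕ 0xBB = 0x7C; E(K, 0x7C) = 0x23.
C3: P3 ⊕ 0x23 = 0xBA; E(K, 0xBA) = 0x61.
C4: P4 ⊕ 0x61 = 0x5B; E(K, 0x5B) = 0x02.
C5: P5 ⊕ 0x02 = 0x36; E(K, 0x36) = 0xDD.

C1 = 0xBB, C2 = 0x23, C3 = 0x61, C4 = 0x02, C5 = 0xDD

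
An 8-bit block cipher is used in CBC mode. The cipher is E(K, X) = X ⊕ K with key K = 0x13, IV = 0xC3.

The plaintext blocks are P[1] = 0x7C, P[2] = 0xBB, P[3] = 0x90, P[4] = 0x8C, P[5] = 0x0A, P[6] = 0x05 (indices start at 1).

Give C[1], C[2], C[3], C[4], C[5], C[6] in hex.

C[1] = 0xAC, C[2] = 0x04, C[3] = 0x87, C[4] = 0x18, C[5] = 0x01, C[6] = 0x17

CBC encryption: C_i = E(K, P_i ⊕ C_{i−1}), with C_{0} = IV.
C[1]: P[1] ⊕ 0xC3 = 0xBF; E(K, 0xBF) = 0xAC.
C[2]: P[2] ⊕ 0xAC = 0x17; E(K, 0x17) = 0x04.
C[3]: P[3] ⊕ 0x04 = 0x94; E(K, 0x94) = 0x87.
C[4]: P[4] ⊕ 0x87 = 0x0B; E(K, 0x0B) = 0x18.
C[5]: P[5] ⊕ 0x18 = 0x12; E(K, 0x12) = 0x01.
C[6]: P[6] ⊕ 0x01 = 0x04; E(K, 0x04) = 0x17.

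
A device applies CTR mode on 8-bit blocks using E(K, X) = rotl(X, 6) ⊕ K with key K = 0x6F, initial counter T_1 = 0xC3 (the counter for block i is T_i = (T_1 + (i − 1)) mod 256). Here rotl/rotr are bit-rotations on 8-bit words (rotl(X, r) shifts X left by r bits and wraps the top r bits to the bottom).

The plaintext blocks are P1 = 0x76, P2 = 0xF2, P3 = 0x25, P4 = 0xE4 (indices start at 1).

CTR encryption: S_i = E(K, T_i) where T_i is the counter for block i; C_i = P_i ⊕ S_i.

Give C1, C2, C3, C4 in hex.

C1 = 0xE9, C2 = 0xAC, C3 = 0x3B, C4 = 0x3A

C1: T = 0xC3, S = E(K, T) = 0x9F; 0x76 ⊕ 0x9F = 0xE9.
C2: T = 0xC4, S = E(K, T) = 0x5E; 0xF2 ⊕ 0x5E = 0xAC.
C3: T = 0xC5, S = E(K, T) = 0x1E; 0x25 ⊕ 0x1E = 0x3B.
C4: T = 0xC6, S = E(K, T) = 0xDE; 0xE4 ⊕ 0xDE = 0x3A.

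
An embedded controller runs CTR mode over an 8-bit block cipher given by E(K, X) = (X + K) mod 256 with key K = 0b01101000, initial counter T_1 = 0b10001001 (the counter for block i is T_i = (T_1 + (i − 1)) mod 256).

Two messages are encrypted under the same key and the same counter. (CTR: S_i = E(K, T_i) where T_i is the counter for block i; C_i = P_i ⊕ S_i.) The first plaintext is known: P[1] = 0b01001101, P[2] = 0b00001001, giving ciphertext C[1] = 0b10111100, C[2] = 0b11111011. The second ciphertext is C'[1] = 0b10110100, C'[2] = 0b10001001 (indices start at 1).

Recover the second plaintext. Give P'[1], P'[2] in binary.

P'[1] = 0b01000101, P'[2] = 0b01111011

In CTR with a reused counter, both messages share the same keystream S_i, so C_i ⊕ C'_i = P_i ⊕ P'_i and thus P'_i = P_i ⊕ C_i ⊕ C'_i.
P'[1]: 0b01001101 ⊕ 0b10111100 ⊕ 0b10110100 = 0b01000101.
P'[2]: 0b00001001 ⊕ 0b11111011 ⊕ 0b10001001 = 0b01111011.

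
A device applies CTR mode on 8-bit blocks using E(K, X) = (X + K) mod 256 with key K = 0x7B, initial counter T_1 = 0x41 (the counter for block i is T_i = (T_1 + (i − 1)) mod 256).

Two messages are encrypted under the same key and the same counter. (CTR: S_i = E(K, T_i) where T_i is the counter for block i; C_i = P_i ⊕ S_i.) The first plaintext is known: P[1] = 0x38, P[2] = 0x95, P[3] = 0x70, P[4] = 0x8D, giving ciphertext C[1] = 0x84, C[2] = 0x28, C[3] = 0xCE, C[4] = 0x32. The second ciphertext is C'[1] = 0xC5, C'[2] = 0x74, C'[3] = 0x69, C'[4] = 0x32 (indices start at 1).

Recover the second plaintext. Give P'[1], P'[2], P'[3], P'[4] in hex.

In CTR with a reused counter, both messages share the same keystream S_i, so C_i ⊕ C'_i = P_i ⊕ P'_i and thus P'_i = P_i ⊕ C_i ⊕ C'_i.
P'[1]: 0x38 ⊕ 0x84 ⊕ 0xC5 = 0x79.
P'[2]: 0x95 ⊕ 0x28 ⊕ 0x74 = 0xC9.
P'[3]: 0x70 ⊕ 0xCE ⊕ 0x69 = 0xD7.
P'[4]: 0x8D ⊕ 0x32 ⊕ 0x32 = 0x8D.

P'[1] = 0x79, P'[2] = 0xC9, P'[3] = 0xD7, P'[4] = 0x8D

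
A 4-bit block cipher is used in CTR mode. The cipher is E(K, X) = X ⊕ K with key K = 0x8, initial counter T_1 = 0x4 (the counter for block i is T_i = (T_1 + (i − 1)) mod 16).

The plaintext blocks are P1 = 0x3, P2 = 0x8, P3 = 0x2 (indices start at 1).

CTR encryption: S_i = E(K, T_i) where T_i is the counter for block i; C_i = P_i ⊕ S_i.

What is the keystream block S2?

0xD

C1: T = 0x4, S = E(K, T) = 0xC; 0x3 ⊕ 0xC = 0xF.
C2: T = 0x5, S = E(K, T) = 0xD; 0x8 ⊕ 0xD = 0x5.
So S2 = 0xD.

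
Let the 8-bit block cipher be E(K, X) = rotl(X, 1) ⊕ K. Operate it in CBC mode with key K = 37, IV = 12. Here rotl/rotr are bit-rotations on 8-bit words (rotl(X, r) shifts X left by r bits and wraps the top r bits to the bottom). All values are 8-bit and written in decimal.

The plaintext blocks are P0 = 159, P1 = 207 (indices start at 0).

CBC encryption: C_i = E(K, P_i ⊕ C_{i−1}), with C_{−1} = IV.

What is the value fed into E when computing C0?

C0: P0 ⊕ 12 = 147; E(K, 147) = 2.
So the input to E for block 0 is 147.

147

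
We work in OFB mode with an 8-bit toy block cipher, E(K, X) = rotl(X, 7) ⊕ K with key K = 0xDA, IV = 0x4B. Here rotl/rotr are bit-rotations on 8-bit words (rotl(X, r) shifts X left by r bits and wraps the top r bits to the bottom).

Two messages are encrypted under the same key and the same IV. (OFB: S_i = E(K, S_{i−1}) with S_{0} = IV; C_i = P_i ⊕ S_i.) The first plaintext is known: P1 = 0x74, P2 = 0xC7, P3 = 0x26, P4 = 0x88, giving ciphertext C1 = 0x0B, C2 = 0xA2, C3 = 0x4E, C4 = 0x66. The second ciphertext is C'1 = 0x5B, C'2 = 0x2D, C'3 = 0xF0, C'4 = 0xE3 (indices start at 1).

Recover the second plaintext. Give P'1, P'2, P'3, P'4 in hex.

P'1 = 0x24, P'2 = 0x48, P'3 = 0x98, P'4 = 0x0D

In OFB with a reused IV, both messages share the same keystream S_i, so C_i ⊕ C'_i = P_i ⊕ P'_i and thus P'_i = P_i ⊕ C_i ⊕ C'_i.
P'1: 0x74 ⊕ 0x0B ⊕ 0x5B = 0x24.
P'2: 0xC7 ⊕ 0xA2 ⊕ 0x2D = 0x48.
P'3: 0x26 ⊕ 0x4E ⊕ 0xF0 = 0x98.
P'4: 0x88 ⊕ 0x66 ⊕ 0xE3 = 0x0D.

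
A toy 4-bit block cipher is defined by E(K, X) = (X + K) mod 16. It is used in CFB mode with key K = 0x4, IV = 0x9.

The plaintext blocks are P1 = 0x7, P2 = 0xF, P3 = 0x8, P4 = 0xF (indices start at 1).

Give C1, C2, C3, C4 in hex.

CFB encryption: C_i = P_i ⊕ E(K, C_{i−1}), with C_{0} = IV.
C1: E(K, 0x9) = 0xD; 0x7 ⊕ 0xD = 0xA.
C2: E(K, 0xA) = 0xE; 0xF ⊕ 0xE = 0x1.
C3: E(K, 0x1) = 0x5; 0x8 ⊕ 0x5 = 0xD.
C4: E(K, 0xD) = 0x1; 0xF ⊕ 0x1 = 0xE.

C1 = 0xA, C2 = 0x1, C3 = 0xD, C4 = 0xE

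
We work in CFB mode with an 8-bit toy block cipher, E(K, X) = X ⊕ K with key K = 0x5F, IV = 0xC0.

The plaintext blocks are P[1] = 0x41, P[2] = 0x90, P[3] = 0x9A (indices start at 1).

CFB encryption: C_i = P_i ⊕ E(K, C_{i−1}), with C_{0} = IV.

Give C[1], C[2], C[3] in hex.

C[1] = 0xDE, C[2] = 0x11, C[3] = 0xD4

C[1]: E(K, 0xC0) = 0x9F; 0x41 ⊕ 0x9F = 0xDE.
C[2]: E(K, 0xDE) = 0x81; 0x90 ⊕ 0x81 = 0x11.
C[3]: E(K, 0x11) = 0x4E; 0x9A ⊕ 0x4E = 0xD4.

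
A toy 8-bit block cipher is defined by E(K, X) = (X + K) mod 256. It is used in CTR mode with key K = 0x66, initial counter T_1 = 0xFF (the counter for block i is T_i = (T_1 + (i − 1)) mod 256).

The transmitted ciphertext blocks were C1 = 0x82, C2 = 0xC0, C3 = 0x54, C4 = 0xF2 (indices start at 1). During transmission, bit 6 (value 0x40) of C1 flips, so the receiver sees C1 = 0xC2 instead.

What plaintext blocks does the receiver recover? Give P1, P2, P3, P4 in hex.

CTR decryption: S_i = E(K, T_i) where T_i is the counter for block i; P_i = C_i ⊕ S_i.
Only C1 changed, to 0xC2. In CTR, a change in C_i flips the same bit in P_i only; the keystream is unaffected. Decrypting the received ciphertext:
P1: T = 0xFF, S = E(K, T) = 0x65; 0xC2 ⊕ 0x65 = 0xA7.
P2: T = 0x00, S = E(K, T) = 0x66; 0xC0 ⊕ 0x66 = 0xA6.
P3: T = 0x01, S = E(K, T) = 0x67; 0x54 ⊕ 0x67 = 0x33.
P4: T = 0x02, S = E(K, T) = 0x68; 0xF2 ⊕ 0x68 = 0x9A.
Blocks that differ from the original plaintext: P1.

P1 = 0xA7, P2 = 0xA6, P3 = 0x33, P4 = 0x9A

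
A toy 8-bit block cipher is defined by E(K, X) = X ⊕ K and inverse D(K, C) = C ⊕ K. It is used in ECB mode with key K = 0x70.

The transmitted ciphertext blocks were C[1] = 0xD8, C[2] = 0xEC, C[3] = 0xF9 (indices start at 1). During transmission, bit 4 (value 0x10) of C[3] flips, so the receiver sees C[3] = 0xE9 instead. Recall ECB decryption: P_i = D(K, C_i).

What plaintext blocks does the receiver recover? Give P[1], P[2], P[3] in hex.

Only C[3] changed, to 0xE9. In ECB, a change in C_i affects only P_i. Decrypting the received ciphertext:
P[1]: D(K, 0xD8) = 0xA8.
P[2]: D(K, 0xEC) = 0x9C.
P[3]: D(K, 0xE9) = 0x99.
Blocks that differ from the original plaintext: P[3].

P[1] = 0xA8, P[2] = 0x9C, P[3] = 0x99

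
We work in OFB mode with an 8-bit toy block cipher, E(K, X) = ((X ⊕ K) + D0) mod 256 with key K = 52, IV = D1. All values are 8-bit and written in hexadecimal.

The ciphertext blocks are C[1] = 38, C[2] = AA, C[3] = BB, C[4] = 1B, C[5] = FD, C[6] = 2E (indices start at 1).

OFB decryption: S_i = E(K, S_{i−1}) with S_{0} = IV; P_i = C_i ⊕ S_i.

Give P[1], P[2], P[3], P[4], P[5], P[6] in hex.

P[1] = 6B, P[2] = 7B, P[3] = E8, P[4] = CA, P[5] = AE, P[6] = FF

P[1]: S = E(K, D1) = 53; 38 ⊕ 53 = 6B.
P[2]: S = E(K, 53) = D1; AA ⊕ D1 = 7B.
P[3]: S = E(K, D1) = 53; BB ⊕ 53 = E8.
P[4]: S = E(K, 53) = D1; 1B ⊕ D1 = CA.
P[5]: S = E(K, D1) = 53; FD ⊕ 53 = AE.
P[6]: S = E(K, 53) = D1; 2E ⊕ D1 = FF.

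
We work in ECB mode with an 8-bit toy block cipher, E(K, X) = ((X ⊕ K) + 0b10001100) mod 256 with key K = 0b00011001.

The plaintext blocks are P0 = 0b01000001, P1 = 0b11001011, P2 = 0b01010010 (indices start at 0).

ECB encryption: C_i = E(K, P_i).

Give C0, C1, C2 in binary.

C0 = 0b11100100, C1 = 0b01011110, C2 = 0b11010111

C0: E(K, 0b01000001) = 0b11100100.
C1: E(K, 0b11001011) = 0b01011110.
C2: E(K, 0b01010010) = 0b11010111.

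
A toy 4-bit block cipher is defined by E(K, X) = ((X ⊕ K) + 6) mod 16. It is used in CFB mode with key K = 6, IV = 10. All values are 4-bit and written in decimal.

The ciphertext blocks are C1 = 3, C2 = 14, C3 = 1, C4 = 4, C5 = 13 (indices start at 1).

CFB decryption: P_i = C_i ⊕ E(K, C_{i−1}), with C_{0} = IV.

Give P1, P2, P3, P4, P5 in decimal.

P1: E(K, 10) = 2; 3 ⊕ 2 = 1.
P2: E(K, 3) = 11; 14 ⊕ 11 = 5.
P3: E(K, 14) = 14; 1 ⊕ 14 = 15.
P4: E(K, 1) = 13; 4 ⊕ 13 = 9.
P5: E(K, 4) = 8; 13 ⊕ 8 = 5.

P1 = 1, P2 = 5, P3 = 15, P4 = 9, P5 = 5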